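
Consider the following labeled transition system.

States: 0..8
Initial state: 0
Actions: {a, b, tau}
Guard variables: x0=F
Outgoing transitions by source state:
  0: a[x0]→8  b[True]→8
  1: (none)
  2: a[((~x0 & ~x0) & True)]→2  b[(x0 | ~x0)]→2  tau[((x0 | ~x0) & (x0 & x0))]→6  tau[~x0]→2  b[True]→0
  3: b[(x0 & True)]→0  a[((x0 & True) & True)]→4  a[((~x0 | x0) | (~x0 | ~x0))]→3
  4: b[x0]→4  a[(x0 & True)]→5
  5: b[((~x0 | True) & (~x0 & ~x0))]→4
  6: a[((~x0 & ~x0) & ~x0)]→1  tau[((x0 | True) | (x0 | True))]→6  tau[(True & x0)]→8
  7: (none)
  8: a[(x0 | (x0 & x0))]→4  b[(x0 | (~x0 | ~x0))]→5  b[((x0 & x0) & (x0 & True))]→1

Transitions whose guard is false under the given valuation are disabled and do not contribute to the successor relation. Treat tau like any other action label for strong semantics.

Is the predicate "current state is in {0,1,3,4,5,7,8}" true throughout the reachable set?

Allowed set {0,1,3,4,5,7,8}
Reachable = {0,4,5,8}
  0: safe
  4: safe
  5: safe
  8: safe

Answer: INVARIANT HOLDS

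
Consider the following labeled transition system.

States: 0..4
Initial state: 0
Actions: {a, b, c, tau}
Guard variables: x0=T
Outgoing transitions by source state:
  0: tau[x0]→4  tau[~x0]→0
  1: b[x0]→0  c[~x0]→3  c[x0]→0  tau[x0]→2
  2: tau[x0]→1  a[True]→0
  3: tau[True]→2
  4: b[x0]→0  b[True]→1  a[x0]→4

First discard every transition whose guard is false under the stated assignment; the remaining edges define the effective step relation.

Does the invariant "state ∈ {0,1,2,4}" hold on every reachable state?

Answer: INVARIANT HOLDS

Trace:
Safe = {0,1,2,4}
Reachable = {0,1,2,4}
  0: ok
  1: ok
  2: ok
  4: ok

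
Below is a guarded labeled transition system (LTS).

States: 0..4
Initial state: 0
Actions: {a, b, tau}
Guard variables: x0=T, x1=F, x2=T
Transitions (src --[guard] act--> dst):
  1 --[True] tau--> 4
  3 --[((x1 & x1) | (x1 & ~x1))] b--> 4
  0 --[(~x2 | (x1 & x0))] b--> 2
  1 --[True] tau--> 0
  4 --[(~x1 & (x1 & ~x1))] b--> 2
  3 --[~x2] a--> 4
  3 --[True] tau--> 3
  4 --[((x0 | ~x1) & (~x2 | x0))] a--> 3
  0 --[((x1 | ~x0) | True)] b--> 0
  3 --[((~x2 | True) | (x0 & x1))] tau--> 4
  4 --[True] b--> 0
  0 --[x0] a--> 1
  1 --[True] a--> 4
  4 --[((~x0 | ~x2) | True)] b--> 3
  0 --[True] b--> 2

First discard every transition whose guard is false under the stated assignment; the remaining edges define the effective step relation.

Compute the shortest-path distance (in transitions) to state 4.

Answer: 2

Trace:
Layered search for 4:
  L0 = {0}
  L1 = {1,2}
  L2 = {4}
depth(4)=2, e.g. a·a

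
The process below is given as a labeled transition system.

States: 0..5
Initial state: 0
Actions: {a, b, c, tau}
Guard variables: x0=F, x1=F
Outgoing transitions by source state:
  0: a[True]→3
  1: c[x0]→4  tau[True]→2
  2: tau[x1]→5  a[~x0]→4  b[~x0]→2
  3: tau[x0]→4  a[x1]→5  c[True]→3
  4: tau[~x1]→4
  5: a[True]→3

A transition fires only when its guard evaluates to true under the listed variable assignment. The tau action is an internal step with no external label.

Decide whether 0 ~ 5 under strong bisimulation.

Bisimulation quotient by refinement:
  round 0: {{0,1,2,3,4,5}}
  round 1: {{0,5},{1,4},{2},{3}}
  round 2: {{0,5},{1},{2},{3},{4}}
5 equivalence class(es) (converged in 3)
0∈{0,5}, 5∈{0,5}

Answer: BISIMILAR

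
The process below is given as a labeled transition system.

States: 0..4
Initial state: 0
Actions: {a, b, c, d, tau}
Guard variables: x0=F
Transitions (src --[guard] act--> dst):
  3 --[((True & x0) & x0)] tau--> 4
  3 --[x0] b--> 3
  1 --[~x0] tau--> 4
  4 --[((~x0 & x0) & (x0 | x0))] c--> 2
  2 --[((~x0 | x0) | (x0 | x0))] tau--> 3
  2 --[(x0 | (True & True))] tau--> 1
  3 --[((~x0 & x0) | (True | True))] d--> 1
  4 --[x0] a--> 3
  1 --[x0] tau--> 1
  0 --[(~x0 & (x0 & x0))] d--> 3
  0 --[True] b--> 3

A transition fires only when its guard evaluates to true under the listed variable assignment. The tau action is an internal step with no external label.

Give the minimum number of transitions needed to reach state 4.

Layered search for 4:
  depth 0: {0}
  depth 1: {3}
  depth 2: {1}
  depth 3: {4}
first hit 4 at d=3 via b·d·tau

Answer: 3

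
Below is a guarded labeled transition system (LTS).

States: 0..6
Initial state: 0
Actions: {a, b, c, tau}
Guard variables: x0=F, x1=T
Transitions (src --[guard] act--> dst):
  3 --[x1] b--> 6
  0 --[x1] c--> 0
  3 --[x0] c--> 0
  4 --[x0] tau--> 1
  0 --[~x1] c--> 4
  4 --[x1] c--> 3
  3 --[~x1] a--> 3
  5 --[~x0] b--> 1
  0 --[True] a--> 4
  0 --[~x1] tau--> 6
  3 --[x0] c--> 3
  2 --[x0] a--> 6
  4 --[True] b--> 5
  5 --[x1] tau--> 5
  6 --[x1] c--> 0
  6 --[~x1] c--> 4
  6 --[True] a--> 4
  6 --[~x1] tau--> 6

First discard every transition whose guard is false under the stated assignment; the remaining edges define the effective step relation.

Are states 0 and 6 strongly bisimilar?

Answer: BISIMILAR

Analysis:
Refine partition for ~:
  P[0] = {{0,1,2,3,4,5,6}}
  P[1] = {{0,6},{1,2},{3},{4},{5}}
stable after 2 split(s): 5 block(s)
[0]={0,6}  [6]={0,6}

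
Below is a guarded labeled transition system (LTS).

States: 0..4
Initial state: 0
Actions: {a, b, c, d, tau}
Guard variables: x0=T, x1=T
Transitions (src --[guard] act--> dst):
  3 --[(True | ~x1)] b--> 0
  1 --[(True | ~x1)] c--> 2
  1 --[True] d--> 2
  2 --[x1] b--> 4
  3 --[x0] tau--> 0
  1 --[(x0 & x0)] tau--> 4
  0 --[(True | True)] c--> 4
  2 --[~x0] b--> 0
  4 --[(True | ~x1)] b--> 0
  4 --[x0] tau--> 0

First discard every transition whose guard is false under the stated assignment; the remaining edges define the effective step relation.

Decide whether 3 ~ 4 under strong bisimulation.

Answer: BISIMILAR

Working:
Compute ~ classes (split until stable):
  π0 = {{0,1,2,3,4}}
  π1 = {{0},{1},{2},{3,4}}
stable after 2 split(s): 4 block(s)
3∈{3,4}, 4∈{3,4}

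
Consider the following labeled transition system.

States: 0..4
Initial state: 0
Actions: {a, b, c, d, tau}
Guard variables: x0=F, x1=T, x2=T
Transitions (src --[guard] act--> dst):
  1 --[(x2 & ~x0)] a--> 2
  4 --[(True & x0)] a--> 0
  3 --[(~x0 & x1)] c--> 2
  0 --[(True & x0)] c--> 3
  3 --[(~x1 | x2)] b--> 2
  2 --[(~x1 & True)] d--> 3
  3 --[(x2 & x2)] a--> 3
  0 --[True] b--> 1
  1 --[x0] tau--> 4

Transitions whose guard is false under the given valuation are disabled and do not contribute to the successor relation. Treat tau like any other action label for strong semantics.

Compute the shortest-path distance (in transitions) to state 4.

Layered search for 4:
  Layer 0: {0}
  Layer 1: {1}
  Layer 2: {2}
4 never appears.

Answer: UNREACHABLE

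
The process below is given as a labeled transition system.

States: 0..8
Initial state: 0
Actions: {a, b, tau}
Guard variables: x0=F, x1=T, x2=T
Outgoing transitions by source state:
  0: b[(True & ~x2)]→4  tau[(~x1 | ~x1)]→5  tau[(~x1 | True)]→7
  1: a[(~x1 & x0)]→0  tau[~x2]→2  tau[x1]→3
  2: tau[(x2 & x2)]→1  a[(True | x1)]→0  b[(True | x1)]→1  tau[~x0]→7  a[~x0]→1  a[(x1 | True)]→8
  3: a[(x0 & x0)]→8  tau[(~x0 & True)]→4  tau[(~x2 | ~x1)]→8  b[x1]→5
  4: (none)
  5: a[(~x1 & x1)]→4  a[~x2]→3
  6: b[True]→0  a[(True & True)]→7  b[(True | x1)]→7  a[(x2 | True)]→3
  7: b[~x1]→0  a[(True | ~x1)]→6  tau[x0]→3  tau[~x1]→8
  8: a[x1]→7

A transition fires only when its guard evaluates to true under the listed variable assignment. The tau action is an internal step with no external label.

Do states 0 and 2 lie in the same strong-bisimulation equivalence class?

Answer: NOT BISIMILAR

Analysis:
Refine partition for ~:
  P[0] = {{0,1,2,3,4,5,6,7,8}}
  P[1] = {{0,1},{2},{3},{4,5},{6},{7,8}}
  P[2] = {{0},{1},{2},{3},{4,5},{6},{7},{8}}
Fixed point at round 3; 8 class(es).
0∈{0}, 2∈{2}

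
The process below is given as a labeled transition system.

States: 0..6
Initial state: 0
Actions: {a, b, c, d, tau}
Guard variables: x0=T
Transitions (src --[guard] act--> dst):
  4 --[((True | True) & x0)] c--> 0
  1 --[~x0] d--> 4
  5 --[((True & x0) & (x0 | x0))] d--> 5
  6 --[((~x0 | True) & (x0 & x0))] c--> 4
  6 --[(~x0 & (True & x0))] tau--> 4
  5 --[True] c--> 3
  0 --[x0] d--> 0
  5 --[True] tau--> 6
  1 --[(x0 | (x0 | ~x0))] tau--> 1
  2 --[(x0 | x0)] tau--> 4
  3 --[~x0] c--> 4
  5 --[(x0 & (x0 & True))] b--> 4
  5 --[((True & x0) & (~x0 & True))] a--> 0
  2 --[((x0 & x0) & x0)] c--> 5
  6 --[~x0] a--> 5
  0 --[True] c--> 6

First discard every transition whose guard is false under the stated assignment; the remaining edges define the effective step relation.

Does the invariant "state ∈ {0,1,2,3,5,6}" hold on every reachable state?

Answer: INVARIANT VIOLATED at state 4

Trace:
Inv-set: {0,1,2,3,5,6}
Reachable = {0,4,6}
  0: safe
  4: ✗ unsafe
  6: safe
reach 4 via c·c — violates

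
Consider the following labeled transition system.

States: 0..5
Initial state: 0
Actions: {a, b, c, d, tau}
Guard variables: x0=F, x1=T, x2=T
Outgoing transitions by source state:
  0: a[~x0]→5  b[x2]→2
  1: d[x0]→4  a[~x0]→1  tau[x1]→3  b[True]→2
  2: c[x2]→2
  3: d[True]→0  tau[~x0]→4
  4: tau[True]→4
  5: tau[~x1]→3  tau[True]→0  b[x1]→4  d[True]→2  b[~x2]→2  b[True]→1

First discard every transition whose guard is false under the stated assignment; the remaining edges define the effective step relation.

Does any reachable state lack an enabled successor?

Answer: DEADLOCK-FREE

Trace:
Reach set: {0,1,2,3,4,5}
  0: a→5  b→2  [2 exit(s)]
  1: a→1  b→2  tau→3  [3 exit(s)]
  2: c→2  [1 exit(s)]
  3: d→0  tau→4  [2 exit(s)]
  4: tau→4  [1 exit(s)]
  5: b→1  b→4  d→2  tau→0  [4 exit(s)]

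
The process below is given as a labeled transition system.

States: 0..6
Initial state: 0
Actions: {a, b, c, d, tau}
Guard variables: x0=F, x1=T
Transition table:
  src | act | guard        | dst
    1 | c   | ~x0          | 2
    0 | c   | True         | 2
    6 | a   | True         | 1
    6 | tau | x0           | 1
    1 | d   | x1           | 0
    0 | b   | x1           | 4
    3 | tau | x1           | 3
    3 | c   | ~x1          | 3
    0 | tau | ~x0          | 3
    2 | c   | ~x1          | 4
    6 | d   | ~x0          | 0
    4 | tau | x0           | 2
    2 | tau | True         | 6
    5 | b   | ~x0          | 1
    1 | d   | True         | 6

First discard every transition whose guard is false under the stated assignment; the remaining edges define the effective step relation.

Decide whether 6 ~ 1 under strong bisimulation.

Answer: NOT BISIMILAR

Working:
Compute ~ classes (split until stable):
  round 0: {{0,1,2,3,4,5,6}}
  round 1: {{0},{1},{2,3},{4},{5},{6}}
  round 2: {{0},{1},{2},{3},{4},{5},{6}}
Fixed point at round 3; 7 class(es).
[6]={6}  [1]={1}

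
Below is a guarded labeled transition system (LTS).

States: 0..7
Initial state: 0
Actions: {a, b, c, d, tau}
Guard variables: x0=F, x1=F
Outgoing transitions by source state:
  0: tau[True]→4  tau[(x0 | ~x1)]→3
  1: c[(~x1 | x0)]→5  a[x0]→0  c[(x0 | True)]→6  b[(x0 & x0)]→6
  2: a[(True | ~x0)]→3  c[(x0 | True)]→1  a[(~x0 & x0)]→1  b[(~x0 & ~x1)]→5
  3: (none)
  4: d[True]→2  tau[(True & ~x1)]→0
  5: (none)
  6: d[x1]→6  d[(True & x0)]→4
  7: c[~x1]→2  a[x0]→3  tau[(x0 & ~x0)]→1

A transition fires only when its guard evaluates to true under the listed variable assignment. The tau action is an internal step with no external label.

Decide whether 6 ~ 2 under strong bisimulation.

Refine partition for ~:
  P[0] = {{0,1,2,3,4,5,6,7}}
  P[1] = {{0},{1,7},{2},{3,5,6},{4}}
  P[2] = {{0},{1},{2},{3,5,6},{4},{7}}
Fixed point at round 3; 6 class(es).
[6]={3,5,6}  [2]={2}

Answer: NOT BISIMILAR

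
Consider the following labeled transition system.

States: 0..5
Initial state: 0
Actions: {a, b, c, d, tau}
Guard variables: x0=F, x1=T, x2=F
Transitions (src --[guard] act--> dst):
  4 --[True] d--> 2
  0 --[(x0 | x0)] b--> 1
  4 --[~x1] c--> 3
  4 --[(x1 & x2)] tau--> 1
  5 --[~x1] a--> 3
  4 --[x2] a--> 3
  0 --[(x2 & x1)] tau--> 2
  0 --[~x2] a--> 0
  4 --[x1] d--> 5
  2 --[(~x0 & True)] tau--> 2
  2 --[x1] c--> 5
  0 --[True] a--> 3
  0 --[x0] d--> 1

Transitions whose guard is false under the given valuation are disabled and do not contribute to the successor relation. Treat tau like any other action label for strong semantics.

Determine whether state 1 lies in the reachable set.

Answer: UNREACHABLE

Working:
After dropping false guards: 6 live edges.
Layer 0: {0}
Layer 1: {3}  cumulative {0,3}
Reachable = {0,3}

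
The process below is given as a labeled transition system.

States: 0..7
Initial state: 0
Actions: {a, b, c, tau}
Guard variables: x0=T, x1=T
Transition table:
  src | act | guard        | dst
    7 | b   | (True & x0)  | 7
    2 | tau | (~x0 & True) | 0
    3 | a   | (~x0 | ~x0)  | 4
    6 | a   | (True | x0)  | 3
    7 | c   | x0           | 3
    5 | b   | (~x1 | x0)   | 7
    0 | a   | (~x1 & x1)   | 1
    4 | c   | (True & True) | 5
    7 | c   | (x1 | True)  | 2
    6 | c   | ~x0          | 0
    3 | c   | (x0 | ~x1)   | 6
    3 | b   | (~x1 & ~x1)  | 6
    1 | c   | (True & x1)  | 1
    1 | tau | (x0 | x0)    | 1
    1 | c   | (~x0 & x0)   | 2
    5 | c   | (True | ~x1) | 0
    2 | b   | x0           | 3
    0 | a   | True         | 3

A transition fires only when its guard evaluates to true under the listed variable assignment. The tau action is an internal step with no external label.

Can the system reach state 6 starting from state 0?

After dropping false guards: 12 live edges.
depth 0: {0}
depth 1: {3}  total {0,3}
depth 2: {6}  total {0,3,6}
R = {0,3,6}
Path to 6: a·c

Answer: REACHABLE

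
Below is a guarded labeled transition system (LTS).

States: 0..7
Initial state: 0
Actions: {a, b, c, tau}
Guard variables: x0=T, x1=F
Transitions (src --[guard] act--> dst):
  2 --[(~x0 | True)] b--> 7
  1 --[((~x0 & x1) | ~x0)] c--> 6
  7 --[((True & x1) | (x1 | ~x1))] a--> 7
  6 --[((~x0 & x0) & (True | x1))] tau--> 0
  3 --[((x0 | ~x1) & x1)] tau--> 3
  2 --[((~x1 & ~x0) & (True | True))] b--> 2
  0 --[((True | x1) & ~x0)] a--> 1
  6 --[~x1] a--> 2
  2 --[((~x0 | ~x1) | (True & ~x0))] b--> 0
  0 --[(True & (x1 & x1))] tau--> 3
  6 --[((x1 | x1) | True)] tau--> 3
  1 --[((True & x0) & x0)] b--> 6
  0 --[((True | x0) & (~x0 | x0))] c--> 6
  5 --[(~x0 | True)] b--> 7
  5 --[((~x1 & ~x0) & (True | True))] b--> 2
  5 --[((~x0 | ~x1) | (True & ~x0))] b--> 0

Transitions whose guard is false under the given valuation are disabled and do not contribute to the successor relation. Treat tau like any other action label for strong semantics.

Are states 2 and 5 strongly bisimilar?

Bisimulation quotient by refinement:
  π0 = {{0,1,2,3,4,5,6,7}}
  π1 = {{0},{1,2,5},{3,4},{6},{7}}
  π2 = {{0},{1},{2,5},{3,4},{6},{7}}
6 equivalence class(es) (converged in 3)
[2]={2,5}  [5]={2,5}

Answer: BISIMILAR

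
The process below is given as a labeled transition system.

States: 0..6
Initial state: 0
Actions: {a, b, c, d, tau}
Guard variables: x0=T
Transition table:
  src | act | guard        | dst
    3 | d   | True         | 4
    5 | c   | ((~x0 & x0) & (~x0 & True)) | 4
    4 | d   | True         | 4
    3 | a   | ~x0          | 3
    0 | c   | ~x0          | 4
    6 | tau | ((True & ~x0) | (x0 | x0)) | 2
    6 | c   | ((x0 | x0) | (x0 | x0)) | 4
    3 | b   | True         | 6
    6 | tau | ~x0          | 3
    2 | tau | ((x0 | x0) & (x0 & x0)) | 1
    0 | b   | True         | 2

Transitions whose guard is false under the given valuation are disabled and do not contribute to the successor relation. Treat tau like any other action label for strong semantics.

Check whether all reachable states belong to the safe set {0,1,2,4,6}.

Answer: INVARIANT HOLDS

Trace:
Safe = {0,1,2,4,6}
R = {0,1,2}
  0: ok
  1: ok
  2: ok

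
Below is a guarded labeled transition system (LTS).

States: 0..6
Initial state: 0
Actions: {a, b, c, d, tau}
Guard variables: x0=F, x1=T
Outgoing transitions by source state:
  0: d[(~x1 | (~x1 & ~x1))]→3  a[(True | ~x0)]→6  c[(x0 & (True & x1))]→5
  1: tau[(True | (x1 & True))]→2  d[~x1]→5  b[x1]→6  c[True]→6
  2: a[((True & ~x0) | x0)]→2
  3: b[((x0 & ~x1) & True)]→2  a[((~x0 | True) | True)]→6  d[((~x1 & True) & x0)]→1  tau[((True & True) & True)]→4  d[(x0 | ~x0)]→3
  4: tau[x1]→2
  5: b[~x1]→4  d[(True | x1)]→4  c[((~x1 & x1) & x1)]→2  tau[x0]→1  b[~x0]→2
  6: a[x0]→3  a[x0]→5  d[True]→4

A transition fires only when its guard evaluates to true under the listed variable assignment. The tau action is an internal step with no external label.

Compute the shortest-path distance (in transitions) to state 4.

Breadth-first toward 4:
  Layer 0: {0}
  Layer 1: {6}
  Layer 2: {4}
depth(4)=2, e.g. a·d

Answer: 2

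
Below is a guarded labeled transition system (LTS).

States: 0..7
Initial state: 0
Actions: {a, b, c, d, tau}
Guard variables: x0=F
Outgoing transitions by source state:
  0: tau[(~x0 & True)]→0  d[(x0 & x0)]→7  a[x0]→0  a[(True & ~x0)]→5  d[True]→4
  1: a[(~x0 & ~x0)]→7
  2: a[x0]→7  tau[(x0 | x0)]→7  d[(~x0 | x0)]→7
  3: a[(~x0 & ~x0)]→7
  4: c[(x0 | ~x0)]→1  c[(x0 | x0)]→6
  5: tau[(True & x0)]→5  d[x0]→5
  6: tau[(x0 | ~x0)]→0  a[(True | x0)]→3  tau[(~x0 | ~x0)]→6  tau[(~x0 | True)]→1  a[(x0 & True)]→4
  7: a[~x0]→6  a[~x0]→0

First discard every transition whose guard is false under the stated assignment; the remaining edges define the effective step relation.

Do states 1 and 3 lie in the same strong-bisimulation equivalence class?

Answer: BISIMILAR

Analysis:
Bisimulation quotient by refinement:
  π0 = {{0,1,2,3,4,5,6,7}}
  π1 = {{0},{1,3,7},{2},{4},{5},{6}}
  π2 = {{0},{1,3},{2},{4},{5},{6},{7}}
Fixed point at round 3; 7 class(es).
class of 1: {1,3}; class of 3: {1,3}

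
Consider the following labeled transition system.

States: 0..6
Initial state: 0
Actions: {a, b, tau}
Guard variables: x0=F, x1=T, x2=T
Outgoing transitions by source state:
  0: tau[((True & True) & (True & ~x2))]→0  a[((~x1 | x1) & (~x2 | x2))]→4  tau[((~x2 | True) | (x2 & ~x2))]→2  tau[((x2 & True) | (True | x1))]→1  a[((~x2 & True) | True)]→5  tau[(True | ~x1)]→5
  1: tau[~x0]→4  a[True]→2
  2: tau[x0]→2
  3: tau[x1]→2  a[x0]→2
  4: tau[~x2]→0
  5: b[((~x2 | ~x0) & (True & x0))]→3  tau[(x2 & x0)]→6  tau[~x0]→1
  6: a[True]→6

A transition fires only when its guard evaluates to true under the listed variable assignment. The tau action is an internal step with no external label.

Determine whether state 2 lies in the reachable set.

Answer: REACHABLE

Working:
10 transition(s) survive guard evaluation.
L0 = {0}
L1 = {1,2,4,5}  total {0,1,2,4,5}
R = {0,1,2,4,5}
witness 2: tau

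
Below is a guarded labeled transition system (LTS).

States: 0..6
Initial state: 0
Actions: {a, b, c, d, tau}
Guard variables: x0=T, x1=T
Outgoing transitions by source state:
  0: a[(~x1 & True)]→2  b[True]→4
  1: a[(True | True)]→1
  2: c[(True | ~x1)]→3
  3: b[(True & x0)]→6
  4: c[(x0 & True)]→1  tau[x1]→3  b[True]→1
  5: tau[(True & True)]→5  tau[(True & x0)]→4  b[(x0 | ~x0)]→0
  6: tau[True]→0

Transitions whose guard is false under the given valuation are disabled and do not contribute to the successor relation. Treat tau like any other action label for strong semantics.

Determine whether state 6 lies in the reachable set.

11 transition(s) survive guard evaluation.
L0 = {0}
L1 = {4}  total {0,4}
L2 = {1,3}  total {0,1,3,4}
L3 = {6}  total {0,1,3,4,6}
Reach set: {0,1,3,4,6}
witness 6: b·tau·b

Answer: REACHABLE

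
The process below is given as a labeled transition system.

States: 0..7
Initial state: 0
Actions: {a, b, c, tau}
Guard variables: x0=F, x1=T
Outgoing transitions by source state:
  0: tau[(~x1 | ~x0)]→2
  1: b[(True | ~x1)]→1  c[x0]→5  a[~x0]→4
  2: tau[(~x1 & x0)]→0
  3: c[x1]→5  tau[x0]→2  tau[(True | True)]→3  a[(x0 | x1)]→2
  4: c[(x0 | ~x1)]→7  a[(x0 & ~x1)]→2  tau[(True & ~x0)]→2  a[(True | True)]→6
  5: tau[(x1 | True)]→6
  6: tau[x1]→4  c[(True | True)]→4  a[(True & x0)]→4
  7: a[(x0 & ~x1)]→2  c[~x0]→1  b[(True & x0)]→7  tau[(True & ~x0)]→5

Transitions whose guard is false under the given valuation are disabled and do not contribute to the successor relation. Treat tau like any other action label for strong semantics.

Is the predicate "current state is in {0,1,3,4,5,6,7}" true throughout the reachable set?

Answer: INVARIANT VIOLATED at state 2

Analysis:
Safe = {0,1,3,4,5,6,7}
R = {0,2}
  0: ✓
  2: VIOLATES
counterexample path to 2: tau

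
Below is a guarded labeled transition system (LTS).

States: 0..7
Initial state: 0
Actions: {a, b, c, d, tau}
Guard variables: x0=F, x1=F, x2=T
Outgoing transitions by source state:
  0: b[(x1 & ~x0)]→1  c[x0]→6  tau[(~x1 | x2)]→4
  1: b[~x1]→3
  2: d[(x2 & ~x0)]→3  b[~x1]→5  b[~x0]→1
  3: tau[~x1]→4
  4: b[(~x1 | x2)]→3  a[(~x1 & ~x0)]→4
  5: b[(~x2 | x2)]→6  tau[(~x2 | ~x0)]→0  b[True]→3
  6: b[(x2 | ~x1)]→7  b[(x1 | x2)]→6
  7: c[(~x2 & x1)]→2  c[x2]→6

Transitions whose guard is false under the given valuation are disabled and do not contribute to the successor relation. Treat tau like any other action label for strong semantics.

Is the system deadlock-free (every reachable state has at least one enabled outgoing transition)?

Answer: DEADLOCK-FREE

Trace:
Reachable = {0,3,4}
  0: tau→4  [deg 1]
  3: tau→4  [deg 1]
  4: a→4  b→3  [deg 2]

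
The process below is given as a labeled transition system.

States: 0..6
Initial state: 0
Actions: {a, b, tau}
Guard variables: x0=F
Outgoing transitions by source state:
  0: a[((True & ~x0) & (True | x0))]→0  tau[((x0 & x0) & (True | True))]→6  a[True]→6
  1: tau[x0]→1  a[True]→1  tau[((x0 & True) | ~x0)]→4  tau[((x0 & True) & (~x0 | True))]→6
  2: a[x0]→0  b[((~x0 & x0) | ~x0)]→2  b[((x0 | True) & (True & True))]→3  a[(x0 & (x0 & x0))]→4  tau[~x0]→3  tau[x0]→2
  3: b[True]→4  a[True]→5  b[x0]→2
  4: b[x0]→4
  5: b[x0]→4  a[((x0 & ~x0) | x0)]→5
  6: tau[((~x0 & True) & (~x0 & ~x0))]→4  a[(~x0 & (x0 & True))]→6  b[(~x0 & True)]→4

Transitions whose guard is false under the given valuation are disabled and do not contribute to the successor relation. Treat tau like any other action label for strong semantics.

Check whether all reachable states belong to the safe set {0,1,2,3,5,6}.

Answer: INVARIANT VIOLATED at state 4

Analysis:
Allowed set {0,1,2,3,5,6}
R = {0,4,6}
  0: ok
  4: outside
  6: ok
witness against invariant: a·tau → 4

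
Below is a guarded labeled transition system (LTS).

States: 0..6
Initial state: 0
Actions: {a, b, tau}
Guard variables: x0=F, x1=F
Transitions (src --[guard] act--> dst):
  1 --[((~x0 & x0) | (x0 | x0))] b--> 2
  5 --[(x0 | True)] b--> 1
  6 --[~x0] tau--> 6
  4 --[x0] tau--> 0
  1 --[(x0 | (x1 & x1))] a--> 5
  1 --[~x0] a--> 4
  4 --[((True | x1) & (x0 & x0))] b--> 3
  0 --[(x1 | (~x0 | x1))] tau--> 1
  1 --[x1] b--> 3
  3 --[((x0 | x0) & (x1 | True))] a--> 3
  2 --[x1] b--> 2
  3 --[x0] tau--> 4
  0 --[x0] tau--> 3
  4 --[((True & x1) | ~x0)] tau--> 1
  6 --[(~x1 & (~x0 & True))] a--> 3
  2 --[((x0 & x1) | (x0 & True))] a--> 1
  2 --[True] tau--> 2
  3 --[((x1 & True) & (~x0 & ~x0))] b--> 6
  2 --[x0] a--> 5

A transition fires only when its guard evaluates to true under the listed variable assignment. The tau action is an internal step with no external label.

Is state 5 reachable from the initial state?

Answer: UNREACHABLE

Working:
Guard filter leaves 7 enabled edge(s).
L0 = {0}
L1 = {1}  total {0,1}
L2 = {4}  total {0,1,4}
R = {0,1,4}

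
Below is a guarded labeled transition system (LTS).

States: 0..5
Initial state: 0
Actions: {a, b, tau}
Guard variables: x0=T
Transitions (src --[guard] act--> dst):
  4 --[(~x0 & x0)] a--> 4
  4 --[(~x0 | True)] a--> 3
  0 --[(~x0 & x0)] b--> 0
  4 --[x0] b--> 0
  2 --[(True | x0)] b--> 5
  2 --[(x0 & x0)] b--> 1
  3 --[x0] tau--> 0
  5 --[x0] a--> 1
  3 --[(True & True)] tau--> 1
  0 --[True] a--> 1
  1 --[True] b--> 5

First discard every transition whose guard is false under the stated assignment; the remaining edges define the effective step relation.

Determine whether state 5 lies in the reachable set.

Answer: REACHABLE

Analysis:
Guard filter leaves 9 enabled edge(s).
L0 = {0}
L1 = {1}  total {0,1}
L2 = {5}  total {0,1,5}
R = {0,1,5}
Path to 5: a·b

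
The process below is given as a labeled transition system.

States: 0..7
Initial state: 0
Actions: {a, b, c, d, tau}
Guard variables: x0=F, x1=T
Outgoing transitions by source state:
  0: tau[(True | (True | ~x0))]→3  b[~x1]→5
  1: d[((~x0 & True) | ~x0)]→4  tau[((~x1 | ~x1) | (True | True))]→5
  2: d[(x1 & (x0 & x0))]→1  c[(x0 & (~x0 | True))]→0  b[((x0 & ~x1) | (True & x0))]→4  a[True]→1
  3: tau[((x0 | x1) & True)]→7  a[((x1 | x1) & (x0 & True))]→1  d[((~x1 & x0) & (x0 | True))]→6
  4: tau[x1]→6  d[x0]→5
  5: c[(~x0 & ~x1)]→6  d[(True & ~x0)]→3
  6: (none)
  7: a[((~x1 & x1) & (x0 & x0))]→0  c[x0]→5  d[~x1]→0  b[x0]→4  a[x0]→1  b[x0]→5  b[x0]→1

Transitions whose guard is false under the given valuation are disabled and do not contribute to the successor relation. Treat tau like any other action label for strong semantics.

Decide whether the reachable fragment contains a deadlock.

Reachable = {0,3,7}
  0: tau→3  [deg 1]
  3: tau→7  [deg 1]
  7: ∅  [deadlock]
trace reaching 7: tau·tau

Answer: DEADLOCK at state 7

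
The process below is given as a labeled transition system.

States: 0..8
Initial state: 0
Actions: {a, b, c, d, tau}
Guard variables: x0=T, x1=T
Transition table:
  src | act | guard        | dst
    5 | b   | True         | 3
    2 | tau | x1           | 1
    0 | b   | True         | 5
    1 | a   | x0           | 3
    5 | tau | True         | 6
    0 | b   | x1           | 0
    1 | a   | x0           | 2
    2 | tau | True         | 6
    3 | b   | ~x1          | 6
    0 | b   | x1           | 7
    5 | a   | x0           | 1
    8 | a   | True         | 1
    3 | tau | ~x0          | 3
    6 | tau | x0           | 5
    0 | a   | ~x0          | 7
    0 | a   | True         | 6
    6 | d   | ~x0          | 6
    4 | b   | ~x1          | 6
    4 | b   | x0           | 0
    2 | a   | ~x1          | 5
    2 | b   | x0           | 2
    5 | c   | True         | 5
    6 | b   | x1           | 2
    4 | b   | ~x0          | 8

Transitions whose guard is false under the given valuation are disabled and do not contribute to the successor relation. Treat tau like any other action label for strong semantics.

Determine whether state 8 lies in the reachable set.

Answer: UNREACHABLE

Analysis:
Guard filter leaves 17 enabled edge(s).
depth 0: {0}
depth 1: {5,6,7}  cumulative {0,5,6,7}
depth 2: {1,2,3}  cumulative {0,1,2,3,5,6,7}
Reachable = {0,1,2,3,5,6,7}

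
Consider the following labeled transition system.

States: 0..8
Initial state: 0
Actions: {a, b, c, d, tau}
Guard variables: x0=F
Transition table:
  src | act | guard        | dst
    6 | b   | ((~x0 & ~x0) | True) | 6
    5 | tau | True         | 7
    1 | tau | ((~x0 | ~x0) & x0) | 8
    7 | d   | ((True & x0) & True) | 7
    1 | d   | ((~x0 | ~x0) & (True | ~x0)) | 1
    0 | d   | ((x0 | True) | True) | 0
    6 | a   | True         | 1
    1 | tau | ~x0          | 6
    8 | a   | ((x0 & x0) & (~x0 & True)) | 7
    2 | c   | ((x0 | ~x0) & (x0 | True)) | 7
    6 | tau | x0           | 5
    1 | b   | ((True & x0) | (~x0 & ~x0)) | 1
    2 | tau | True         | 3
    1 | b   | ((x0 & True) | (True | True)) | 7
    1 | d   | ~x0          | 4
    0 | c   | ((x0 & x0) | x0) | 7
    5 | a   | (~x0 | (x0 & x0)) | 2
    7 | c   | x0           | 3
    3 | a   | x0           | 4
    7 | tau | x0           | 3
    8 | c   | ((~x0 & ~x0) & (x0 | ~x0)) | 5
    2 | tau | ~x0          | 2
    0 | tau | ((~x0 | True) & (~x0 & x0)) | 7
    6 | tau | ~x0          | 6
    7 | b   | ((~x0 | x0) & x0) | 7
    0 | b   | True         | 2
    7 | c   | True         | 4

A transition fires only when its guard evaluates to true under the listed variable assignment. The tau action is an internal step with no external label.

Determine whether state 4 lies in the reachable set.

After dropping false guards: 17 live edges.
depth 0: {0}
depth 1: {2}  now seen {0,2}
depth 2: {3,7}  now seen {0,2,3,7}
depth 3: {4}  now seen {0,2,3,4,7}
Reach set: {0,2,3,4,7}
Path to 4: b·c·c

Answer: REACHABLE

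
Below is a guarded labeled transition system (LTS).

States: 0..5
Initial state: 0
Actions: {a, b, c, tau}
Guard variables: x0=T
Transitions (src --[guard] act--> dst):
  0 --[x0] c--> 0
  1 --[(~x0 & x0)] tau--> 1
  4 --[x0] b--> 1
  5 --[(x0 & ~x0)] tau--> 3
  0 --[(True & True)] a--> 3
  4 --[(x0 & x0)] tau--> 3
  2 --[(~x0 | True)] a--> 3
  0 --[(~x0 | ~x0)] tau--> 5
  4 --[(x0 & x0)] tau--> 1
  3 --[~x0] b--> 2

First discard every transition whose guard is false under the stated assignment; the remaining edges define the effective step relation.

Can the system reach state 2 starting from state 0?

Answer: UNREACHABLE

Working:
After dropping false guards: 6 live edges.
L0 = {0}
L1 = {3}  cumulative {0,3}
R = {0,3}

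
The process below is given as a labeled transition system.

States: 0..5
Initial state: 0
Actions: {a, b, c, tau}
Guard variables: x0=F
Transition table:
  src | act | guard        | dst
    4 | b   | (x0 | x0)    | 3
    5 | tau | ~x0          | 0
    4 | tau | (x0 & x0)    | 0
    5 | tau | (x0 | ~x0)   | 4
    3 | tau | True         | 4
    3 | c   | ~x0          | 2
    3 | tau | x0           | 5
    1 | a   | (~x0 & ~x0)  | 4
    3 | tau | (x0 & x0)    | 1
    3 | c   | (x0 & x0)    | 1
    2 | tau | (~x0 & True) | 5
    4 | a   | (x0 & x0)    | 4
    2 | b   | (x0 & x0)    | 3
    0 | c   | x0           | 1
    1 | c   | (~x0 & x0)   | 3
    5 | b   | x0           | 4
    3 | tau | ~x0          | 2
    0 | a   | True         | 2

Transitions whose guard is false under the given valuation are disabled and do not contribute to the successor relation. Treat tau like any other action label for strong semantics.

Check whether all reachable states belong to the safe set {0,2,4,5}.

Answer: INVARIANT HOLDS

Trace:
Safe = {0,2,4,5}
R = {0,2,4,5}
  0: safe
  2: safe
  4: safe
  5: safe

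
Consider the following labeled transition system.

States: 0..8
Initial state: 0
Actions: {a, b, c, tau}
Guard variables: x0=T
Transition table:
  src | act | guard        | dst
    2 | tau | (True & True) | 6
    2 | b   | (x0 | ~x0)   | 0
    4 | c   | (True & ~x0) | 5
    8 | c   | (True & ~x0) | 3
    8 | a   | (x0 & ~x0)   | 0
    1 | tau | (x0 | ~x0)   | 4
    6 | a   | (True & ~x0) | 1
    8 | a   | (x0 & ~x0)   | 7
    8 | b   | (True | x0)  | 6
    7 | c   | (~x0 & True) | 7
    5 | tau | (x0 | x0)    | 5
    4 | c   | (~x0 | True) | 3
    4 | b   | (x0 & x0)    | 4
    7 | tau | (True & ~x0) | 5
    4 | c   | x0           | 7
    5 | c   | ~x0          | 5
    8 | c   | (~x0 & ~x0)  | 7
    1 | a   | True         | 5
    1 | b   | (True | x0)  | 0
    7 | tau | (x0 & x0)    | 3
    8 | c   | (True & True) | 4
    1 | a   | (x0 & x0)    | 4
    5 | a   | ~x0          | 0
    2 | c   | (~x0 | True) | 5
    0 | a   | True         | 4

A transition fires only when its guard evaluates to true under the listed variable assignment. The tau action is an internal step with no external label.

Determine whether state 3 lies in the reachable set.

Answer: REACHABLE

Working:
Guard filter leaves 15 enabled edge(s).
L0 = {0}
L1 = {4}  now seen {0,4}
L2 = {3,7}  now seen {0,3,4,7}
Reach set: {0,3,4,7}
witness 3: a·c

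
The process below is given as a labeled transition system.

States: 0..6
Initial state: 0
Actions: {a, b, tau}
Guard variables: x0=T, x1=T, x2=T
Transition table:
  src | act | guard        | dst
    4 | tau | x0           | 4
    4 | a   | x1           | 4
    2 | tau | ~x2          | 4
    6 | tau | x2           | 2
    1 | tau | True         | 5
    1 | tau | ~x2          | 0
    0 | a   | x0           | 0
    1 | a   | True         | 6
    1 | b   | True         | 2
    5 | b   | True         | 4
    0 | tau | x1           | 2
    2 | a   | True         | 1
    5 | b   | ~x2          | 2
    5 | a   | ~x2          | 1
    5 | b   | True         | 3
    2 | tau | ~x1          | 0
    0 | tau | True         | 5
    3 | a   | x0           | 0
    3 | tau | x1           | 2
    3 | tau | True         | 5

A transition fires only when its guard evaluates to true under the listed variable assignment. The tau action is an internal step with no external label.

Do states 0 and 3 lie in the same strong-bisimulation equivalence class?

Refine partition for ~:
  π0 = {{0,1,2,3,4,5,6}}
  π1 = {{0,3,4},{1},{2},{5},{6}}
  π2 = {{0,3},{1},{2},{4},{5},{6}}
stable after 3 split(s): 6 block(s)
class of 0: {0,3}; class of 3: {0,3}

Answer: BISIMILAR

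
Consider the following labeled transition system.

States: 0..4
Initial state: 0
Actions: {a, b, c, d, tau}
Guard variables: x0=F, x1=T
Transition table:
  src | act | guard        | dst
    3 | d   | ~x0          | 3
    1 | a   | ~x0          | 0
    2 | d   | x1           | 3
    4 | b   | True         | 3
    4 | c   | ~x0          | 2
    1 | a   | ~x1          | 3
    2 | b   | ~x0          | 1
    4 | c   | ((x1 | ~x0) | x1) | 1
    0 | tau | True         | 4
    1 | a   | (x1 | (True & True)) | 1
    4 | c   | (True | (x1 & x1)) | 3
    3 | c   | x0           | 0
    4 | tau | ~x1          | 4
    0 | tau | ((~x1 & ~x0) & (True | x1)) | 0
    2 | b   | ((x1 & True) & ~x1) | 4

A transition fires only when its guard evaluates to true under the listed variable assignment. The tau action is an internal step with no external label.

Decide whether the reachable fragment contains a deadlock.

Answer: DEADLOCK-FREE

Analysis:
Reach set: {0,1,2,3,4}
  0: tau→4  [1 exit(s)]
  1: a→0  a→1  [2 exit(s)]
  2: b→1  d→3  [2 exit(s)]
  3: d→3  [1 exit(s)]
  4: b→3  c→1  c→2  c→3  [4 exit(s)]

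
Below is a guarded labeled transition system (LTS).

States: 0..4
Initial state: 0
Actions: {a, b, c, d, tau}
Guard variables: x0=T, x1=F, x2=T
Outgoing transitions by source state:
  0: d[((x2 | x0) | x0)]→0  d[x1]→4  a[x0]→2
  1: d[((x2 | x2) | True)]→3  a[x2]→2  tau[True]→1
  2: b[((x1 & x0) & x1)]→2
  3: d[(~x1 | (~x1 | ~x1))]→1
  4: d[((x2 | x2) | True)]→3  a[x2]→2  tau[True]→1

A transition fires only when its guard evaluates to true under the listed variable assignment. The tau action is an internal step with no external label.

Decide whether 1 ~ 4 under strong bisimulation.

Answer: BISIMILAR

Working:
Bisimulation quotient by refinement:
  π0 = {{0,1,2,3,4}}
  π1 = {{0},{1,4},{2},{3}}
stable after 2 split(s): 4 block(s)
[1]={1,4}  [4]={1,4}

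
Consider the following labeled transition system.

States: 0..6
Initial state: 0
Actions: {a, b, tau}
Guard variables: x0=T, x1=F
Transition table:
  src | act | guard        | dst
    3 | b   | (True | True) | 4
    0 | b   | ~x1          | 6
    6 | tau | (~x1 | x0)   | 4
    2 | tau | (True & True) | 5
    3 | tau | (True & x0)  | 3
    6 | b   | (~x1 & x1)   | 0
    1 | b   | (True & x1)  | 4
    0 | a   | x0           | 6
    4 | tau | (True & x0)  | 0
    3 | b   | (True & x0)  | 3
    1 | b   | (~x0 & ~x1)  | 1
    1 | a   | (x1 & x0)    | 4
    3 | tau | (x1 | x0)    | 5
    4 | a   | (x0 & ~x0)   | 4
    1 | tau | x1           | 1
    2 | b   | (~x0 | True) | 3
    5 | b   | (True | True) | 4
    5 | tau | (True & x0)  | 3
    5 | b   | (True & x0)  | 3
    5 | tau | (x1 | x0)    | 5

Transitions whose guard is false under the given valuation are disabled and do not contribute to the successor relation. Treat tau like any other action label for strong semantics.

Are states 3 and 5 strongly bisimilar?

Answer: BISIMILAR

Working:
Compute ~ classes (split until stable):
  round 0: {{0,1,2,3,4,5,6}}
  round 1: {{0},{1},{2,3,5},{4,6}}
  round 2: {{0},{1},{2},{3,5},{4},{6}}
6 equivalence class(es) (converged in 3)
3∈{3,5}, 5∈{3,5}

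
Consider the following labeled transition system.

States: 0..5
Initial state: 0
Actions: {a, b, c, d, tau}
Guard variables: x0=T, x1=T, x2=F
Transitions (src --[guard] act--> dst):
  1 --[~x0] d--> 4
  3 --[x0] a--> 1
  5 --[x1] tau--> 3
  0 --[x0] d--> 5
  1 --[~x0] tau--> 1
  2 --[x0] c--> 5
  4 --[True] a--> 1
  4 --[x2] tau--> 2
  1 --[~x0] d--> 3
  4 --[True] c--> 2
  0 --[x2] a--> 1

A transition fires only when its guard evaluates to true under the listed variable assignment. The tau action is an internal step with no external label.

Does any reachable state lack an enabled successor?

Answer: DEADLOCK at state 1

Working:
Reachable = {0,1,3,5}
  0: d→5  [deg 1]
  1: ∅  [STUCK]
  3: a→1  [deg 1]
  5: tau→3  [deg 1]
Path to 1: d·tau·a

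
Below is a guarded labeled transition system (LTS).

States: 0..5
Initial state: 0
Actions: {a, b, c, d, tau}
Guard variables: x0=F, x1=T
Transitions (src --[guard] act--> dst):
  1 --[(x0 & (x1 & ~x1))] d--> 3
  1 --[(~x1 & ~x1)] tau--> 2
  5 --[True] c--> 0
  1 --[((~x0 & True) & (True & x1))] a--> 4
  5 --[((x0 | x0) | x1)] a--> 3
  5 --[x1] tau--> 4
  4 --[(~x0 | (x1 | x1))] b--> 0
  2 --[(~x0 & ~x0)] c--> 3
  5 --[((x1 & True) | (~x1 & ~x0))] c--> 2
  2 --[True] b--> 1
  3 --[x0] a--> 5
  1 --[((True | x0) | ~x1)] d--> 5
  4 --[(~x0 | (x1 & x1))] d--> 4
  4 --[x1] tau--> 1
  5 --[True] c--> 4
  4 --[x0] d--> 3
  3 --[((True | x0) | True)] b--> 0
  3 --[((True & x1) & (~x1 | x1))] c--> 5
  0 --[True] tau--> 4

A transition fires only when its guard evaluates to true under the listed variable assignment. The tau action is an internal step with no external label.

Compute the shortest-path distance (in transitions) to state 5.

Answer: 3

Working:
Layered search for 5:
  depth 0: {0}
  depth 1: {4}
  depth 2: {1}
  depth 3: {5}
5 enters at depth 3; path tau·tau·d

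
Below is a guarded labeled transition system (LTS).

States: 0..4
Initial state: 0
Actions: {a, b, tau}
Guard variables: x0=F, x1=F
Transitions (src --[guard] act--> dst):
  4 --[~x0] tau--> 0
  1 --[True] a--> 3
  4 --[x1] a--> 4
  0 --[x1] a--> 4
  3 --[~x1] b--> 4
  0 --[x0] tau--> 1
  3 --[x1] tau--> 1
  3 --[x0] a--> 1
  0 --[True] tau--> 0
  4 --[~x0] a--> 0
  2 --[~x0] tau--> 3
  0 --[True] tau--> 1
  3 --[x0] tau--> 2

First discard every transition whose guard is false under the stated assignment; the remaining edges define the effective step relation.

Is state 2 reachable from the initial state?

Answer: UNREACHABLE

Analysis:
After dropping false guards: 7 live edges.
L0 = {0}
L1 = {1}  total {0,1}
L2 = {3}  total {0,1,3}
L3 = {4}  total {0,1,3,4}
R = {0,1,3,4}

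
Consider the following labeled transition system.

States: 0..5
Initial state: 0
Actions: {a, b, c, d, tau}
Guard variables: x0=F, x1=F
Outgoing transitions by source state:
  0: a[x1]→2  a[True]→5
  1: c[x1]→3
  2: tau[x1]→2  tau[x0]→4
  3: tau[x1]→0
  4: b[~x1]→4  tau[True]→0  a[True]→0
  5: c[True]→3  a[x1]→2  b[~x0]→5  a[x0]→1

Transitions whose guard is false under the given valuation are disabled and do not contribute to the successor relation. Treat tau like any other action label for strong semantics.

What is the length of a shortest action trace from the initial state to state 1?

Breadth-first toward 1:
  Layer 0: {0}
  Layer 1: {5}
  Layer 2: {3}
1 never appears.

Answer: UNREACHABLE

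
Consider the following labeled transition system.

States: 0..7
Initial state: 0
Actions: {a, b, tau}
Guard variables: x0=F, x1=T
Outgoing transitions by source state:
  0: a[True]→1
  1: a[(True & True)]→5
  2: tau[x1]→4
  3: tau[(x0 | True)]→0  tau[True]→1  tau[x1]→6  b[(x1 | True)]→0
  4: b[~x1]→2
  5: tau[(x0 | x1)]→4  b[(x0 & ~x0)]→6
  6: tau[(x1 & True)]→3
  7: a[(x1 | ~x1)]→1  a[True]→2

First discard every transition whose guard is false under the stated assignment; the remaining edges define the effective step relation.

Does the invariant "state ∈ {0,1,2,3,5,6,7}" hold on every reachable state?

Answer: INVARIANT VIOLATED at state 4

Working:
Allowed set {0,1,2,3,5,6,7}
Reachable = {0,1,4,5}
  0: ✓
  1: ✓
  4: outside
  5: ✓
witness against invariant: a·a·tau → 4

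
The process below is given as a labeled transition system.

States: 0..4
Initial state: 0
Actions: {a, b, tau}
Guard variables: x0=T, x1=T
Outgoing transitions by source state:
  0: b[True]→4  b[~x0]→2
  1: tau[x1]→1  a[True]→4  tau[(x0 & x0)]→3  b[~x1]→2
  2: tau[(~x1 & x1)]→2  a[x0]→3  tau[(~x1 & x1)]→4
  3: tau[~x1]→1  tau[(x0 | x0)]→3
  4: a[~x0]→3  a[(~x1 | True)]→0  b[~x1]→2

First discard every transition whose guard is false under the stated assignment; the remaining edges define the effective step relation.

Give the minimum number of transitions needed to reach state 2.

Answer: UNREACHABLE

Working:
Breadth-first toward 2:
  L0 = {0}
  L1 = {4}
2 never appears.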